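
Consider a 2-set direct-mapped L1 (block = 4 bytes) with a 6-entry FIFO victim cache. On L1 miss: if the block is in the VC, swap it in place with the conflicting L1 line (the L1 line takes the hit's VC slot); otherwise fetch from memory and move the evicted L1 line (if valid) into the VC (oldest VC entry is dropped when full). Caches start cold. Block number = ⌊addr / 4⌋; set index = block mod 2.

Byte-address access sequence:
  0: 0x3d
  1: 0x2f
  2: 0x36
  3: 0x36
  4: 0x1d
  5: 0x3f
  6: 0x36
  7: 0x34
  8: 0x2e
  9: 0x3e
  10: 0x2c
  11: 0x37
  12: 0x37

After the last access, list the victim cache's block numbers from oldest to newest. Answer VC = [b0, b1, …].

0: 0x3d (blk 15, set 1) → MISS  vc=[]
1: 0x2f (blk 11, set 1) → MISS  vc=[15]
2: 0x36 (blk 13, set 1) → MISS  vc=[15, 11]
3: 0x36 (blk 13, set 1) → L1-HIT  vc=[15, 11]
4: 0x1d (blk 7, set 1) → MISS  vc=[15, 11, 13]
5: 0x3f (blk 15, set 1) → VC-HIT  vc=[7, 11, 13]
6: 0x36 (blk 13, set 1) → VC-HIT  vc=[7, 11, 15]
7: 0x34 (blk 13, set 1) → L1-HIT  vc=[7, 11, 15]
8: 0x2e (blk 11, set 1) → VC-HIT  vc=[7, 13, 15]
9: 0x3e (blk 15, set 1) → VC-HIT  vc=[7, 13, 11]
10: 0x2c (blk 11, set 1) → VC-HIT  vc=[7, 13, 15]
11: 0x37 (blk 13, set 1) → VC-HIT  vc=[7, 11, 15]
12: 0x37 (blk 13, set 1) → L1-HIT  vc=[7, 11, 15]

VC = [7, 11, 15]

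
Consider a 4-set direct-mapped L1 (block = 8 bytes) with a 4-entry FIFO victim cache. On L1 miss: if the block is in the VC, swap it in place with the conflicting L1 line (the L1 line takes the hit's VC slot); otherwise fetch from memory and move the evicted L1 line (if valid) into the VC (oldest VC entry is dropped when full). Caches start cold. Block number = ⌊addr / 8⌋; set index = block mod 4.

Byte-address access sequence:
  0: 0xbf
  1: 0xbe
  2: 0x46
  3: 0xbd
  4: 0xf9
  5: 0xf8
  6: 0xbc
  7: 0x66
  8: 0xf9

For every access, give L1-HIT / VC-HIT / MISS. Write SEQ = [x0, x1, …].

SEQ = [MISS, L1-HIT, MISS, L1-HIT, MISS, L1-HIT, VC-HIT, MISS, VC-HIT]

0: 0xbf (blk 23, set 3) → MISS  vc=[]
1: 0xbe (blk 23, set 3) → L1-HIT  vc=[]
2: 0x46 (blk 8, set 0) → MISS  vc=[]
3: 0xbd (blk 23, set 3) → L1-HIT  vc=[]
4: 0xf9 (blk 31, set 3) → MISS  vc=[23]
5: 0xf8 (blk 31, set 3) → L1-HIT  vc=[23]
6: 0xbc (blk 23, set 3) → VC-HIT  vc=[31]
7: 0x66 (blk 12, set 0) → MISS  vc=[31, 8]
8: 0xf9 (blk 31, set 3) → VC-HIT  vc=[23, 8]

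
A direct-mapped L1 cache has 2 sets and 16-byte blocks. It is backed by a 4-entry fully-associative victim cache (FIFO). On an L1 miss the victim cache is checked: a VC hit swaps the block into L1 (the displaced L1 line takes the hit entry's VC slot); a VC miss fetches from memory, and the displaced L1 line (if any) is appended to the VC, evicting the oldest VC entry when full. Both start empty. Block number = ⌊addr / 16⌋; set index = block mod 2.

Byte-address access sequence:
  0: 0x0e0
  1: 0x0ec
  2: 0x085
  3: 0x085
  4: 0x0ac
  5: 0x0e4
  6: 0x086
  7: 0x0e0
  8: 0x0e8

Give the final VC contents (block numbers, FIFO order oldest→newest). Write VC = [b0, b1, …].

  [0] addr=0xe0 blk=14 s=0: MISS | VC []
  [1] addr=0xec blk=14 s=0: L1-HIT | VC []
  [2] addr=0x85 blk=8 s=0: MISS | VC [14]
  [3] addr=0x85 blk=8 s=0: L1-HIT | VC [14]
  [4] addr=0xac blk=10 s=0: MISS | VC [14, 8]
  [5] addr=0xe4 blk=14 s=0: VC-HIT | VC [10, 8]
  [6] addr=0x86 blk=8 s=0: VC-HIT | VC [10, 14]
  [7] addr=0xe0 blk=14 s=0: VC-HIT | VC [10, 8]
  [8] addr=0xe8 blk=14 s=0: L1-HIT | VC [10, 8]

VC = [10, 8]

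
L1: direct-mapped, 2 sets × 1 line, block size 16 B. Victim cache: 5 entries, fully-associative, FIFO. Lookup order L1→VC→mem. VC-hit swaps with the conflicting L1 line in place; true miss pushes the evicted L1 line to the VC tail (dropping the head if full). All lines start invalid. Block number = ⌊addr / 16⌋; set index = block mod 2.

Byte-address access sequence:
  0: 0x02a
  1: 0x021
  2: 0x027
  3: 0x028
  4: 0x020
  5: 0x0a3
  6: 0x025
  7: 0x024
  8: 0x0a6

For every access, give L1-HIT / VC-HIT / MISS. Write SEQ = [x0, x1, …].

#0 0x2a→b2/s0 MISS; vc=[]
#1 0x21→b2/s0 L1-HIT; vc=[]
#2 0x27→b2/s0 L1-HIT; vc=[]
#3 0x28→b2/s0 L1-HIT; vc=[]
#4 0x20→b2/s0 L1-HIT; vc=[]
#5 0xa3→b10/s0 MISS; vc=[2]
#6 0x25→b2/s0 VC-HIT; vc=[10]
#7 0x24→b2/s0 L1-HIT; vc=[10]
#8 0xa6→b10/s0 VC-HIT; vc=[2]

SEQ = [MISS, L1-HIT, L1-HIT, L1-HIT, L1-HIT, MISS, VC-HIT, L1-HIT, VC-HIT]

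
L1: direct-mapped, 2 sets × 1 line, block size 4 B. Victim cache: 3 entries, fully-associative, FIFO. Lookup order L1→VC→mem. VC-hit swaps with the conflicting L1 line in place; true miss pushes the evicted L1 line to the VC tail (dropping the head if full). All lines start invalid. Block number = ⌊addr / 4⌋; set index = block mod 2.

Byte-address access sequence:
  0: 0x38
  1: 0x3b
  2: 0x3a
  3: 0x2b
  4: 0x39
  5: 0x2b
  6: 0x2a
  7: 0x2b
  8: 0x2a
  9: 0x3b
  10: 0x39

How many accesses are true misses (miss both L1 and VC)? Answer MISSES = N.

MISSES = 2

  [0] addr=0x38 blk=14 s=0: MISS | VC []
  [1] addr=0x3b blk=14 s=0: L1-HIT | VC []
  [2] addr=0x3a blk=14 s=0: L1-HIT | VC []
  [3] addr=0x2b blk=10 s=0: MISS | VC [14]
  [4] addr=0x39 blk=14 s=0: VC-HIT | VC [10]
  [5] addr=0x2b blk=10 s=0: VC-HIT | VC [14]
  [6] addr=0x2a blk=10 s=0: L1-HIT | VC [14]
  [7] addr=0x2b blk=10 s=0: L1-HIT | VC [14]
  [8] addr=0x2a blk=10 s=0: L1-HIT | VC [14]
  [9] addr=0x3b blk=14 s=0: VC-HIT | VC [10]
  [10] addr=0x39 blk=14 s=0: L1-HIT | VC [10]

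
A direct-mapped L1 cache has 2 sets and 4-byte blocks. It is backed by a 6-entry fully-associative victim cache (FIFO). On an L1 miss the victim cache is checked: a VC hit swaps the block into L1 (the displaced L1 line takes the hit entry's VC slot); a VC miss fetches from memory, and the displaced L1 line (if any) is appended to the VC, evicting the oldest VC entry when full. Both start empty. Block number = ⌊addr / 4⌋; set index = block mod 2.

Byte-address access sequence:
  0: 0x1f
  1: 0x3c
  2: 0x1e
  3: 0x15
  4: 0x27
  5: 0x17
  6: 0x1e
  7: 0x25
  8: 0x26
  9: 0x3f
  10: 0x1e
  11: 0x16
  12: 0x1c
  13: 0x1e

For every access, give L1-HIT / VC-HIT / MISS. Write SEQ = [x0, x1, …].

SEQ = [MISS, MISS, VC-HIT, MISS, MISS, VC-HIT, VC-HIT, VC-HIT, L1-HIT, VC-HIT, VC-HIT, VC-HIT, VC-HIT, L1-HIT]

  [0] addr=0x1f blk=7 s=1: MISS | VC []
  [1] addr=0x3c blk=15 s=1: MISS | VC [7]
  [2] addr=0x1e blk=7 s=1: VC-HIT | VC [15]
  [3] addr=0x15 blk=5 s=1: MISS | VC [15, 7]
  [4] addr=0x27 blk=9 s=1: MISS | VC [15, 7, 5]
  [5] addr=0x17 blk=5 s=1: VC-HIT | VC [15, 7, 9]
  [6] addr=0x1e blk=7 s=1: VC-HIT | VC [15, 5, 9]
  [7] addr=0x25 blk=9 s=1: VC-HIT | VC [15, 5, 7]
  [8] addr=0x26 blk=9 s=1: L1-HIT | VC [15, 5, 7]
  [9] addr=0x3f blk=15 s=1: VC-HIT | VC [9, 5, 7]
  [10] addr=0x1e blk=7 s=1: VC-HIT | VC [9, 5, 15]
  [11] addr=0x16 blk=5 s=1: VC-HIT | VC [9, 7, 15]
  [12] addr=0x1c blk=7 s=1: VC-HIT | VC [9, 5, 15]
  [13] addr=0x1e blk=7 s=1: L1-HIT | VC [9, 5, 15]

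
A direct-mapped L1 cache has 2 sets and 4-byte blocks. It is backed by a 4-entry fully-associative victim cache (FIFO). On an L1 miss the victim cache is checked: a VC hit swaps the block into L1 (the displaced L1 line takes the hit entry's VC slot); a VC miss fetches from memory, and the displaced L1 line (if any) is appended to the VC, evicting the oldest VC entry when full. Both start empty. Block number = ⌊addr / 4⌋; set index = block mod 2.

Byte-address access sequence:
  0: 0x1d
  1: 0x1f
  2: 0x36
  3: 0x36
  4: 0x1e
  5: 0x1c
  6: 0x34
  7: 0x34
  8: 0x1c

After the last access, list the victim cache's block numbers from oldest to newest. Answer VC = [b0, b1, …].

VC = [13]

0: 0x1d (blk 7, set 1) → MISS  vc=[]
1: 0x1f (blk 7, set 1) → L1-HIT  vc=[]
2: 0x36 (blk 13, set 1) → MISS  vc=[7]
3: 0x36 (blk 13, set 1) → L1-HIT  vc=[7]
4: 0x1e (blk 7, set 1) → VC-HIT  vc=[13]
5: 0x1c (blk 7, set 1) → L1-HIT  vc=[13]
6: 0x34 (blk 13, set 1) → VC-HIT  vc=[7]
7: 0x34 (blk 13, set 1) → L1-HIT  vc=[7]
8: 0x1c (blk 7, set 1) → VC-HIT  vc=[13]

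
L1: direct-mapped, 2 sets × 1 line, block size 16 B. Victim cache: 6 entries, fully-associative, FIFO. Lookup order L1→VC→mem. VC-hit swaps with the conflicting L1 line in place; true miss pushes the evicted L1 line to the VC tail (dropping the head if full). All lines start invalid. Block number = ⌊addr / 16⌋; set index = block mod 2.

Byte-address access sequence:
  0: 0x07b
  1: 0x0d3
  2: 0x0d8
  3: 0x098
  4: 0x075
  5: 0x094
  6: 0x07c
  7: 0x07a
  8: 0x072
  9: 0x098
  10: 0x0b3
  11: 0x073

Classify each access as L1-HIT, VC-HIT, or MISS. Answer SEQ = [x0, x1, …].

SEQ = [MISS, MISS, L1-HIT, MISS, VC-HIT, VC-HIT, VC-HIT, L1-HIT, L1-HIT, VC-HIT, MISS, VC-HIT]

  [0] addr=0x7b blk=7 s=1: MISS | VC []
  [1] addr=0xd3 blk=13 s=1: MISS | VC [7]
  [2] addr=0xd8 blk=13 s=1: L1-HIT | VC [7]
  [3] addr=0x98 blk=9 s=1: MISS | VC [7, 13]
  [4] addr=0x75 blk=7 s=1: VC-HIT | VC [9, 13]
  [5] addr=0x94 blk=9 s=1: VC-HIT | VC [7, 13]
  [6] addr=0x7c blk=7 s=1: VC-HIT | VC [9, 13]
  [7] addr=0x7a blk=7 s=1: L1-HIT | VC [9, 13]
  [8] addr=0x72 blk=7 s=1: L1-HIT | VC [9, 13]
  [9] addr=0x98 blk=9 s=1: VC-HIT | VC [7, 13]
  [10] addr=0xb3 blk=11 s=1: MISS | VC [7, 13, 9]
  [11] addr=0x73 blk=7 s=1: VC-HIT | VC [11, 13, 9]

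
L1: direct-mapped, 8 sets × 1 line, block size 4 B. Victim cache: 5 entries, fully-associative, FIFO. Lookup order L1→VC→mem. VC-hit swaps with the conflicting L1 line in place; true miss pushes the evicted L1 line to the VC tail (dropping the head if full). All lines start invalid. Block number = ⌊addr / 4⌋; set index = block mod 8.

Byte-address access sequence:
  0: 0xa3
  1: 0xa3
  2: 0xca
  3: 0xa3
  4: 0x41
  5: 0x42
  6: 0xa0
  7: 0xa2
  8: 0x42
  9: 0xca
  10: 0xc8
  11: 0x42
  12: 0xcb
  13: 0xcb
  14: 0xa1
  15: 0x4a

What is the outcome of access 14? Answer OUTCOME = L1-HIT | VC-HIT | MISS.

#0 0xa3→b40/s0 MISS; vc=[]
#1 0xa3→b40/s0 L1-HIT; vc=[]
#2 0xca→b50/s2 MISS; vc=[]
#3 0xa3→b40/s0 L1-HIT; vc=[]
#4 0x41→b16/s0 MISS; vc=[40]
#5 0x42→b16/s0 L1-HIT; vc=[40]
#6 0xa0→b40/s0 VC-HIT; vc=[16]
#7 0xa2→b40/s0 L1-HIT; vc=[16]
#8 0x42→b16/s0 VC-HIT; vc=[40]
#9 0xca→b50/s2 L1-HIT; vc=[40]
#10 0xc8→b50/s2 L1-HIT; vc=[40]
#11 0x42→b16/s0 L1-HIT; vc=[40]
#12 0xcb→b50/s2 L1-HIT; vc=[40]
#13 0xcb→b50/s2 L1-HIT; vc=[40]
#14 0xa1→b40/s0 VC-HIT; vc=[16]
#15 0x4a→b18/s2 MISS; vc=[16,50]

OUTCOME = VC-HIT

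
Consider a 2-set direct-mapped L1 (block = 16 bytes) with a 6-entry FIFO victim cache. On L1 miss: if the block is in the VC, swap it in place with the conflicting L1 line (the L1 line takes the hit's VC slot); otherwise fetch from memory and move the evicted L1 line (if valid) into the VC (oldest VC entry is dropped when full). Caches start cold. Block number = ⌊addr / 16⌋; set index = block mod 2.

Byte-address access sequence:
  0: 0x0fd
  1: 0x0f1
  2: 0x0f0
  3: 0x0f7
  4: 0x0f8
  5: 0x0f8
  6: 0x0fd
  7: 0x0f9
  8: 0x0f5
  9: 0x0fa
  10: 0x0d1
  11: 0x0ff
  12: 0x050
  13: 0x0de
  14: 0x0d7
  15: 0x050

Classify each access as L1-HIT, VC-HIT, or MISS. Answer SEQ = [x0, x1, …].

SEQ = [MISS, L1-HIT, L1-HIT, L1-HIT, L1-HIT, L1-HIT, L1-HIT, L1-HIT, L1-HIT, L1-HIT, MISS, VC-HIT, MISS, VC-HIT, L1-HIT, VC-HIT]

#0 0xfd→b15/s1 MISS; vc=[]
#1 0xf1→b15/s1 L1-HIT; vc=[]
#2 0xf0→b15/s1 L1-HIT; vc=[]
#3 0xf7→b15/s1 L1-HIT; vc=[]
#4 0xf8→b15/s1 L1-HIT; vc=[]
#5 0xf8→b15/s1 L1-HIT; vc=[]
#6 0xfd→b15/s1 L1-HIT; vc=[]
#7 0xf9→b15/s1 L1-HIT; vc=[]
#8 0xf5→b15/s1 L1-HIT; vc=[]
#9 0xfa→b15/s1 L1-HIT; vc=[]
#10 0xd1→b13/s1 MISS; vc=[15]
#11 0xff→b15/s1 VC-HIT; vc=[13]
#12 0x50→b5/s1 MISS; vc=[13,15]
#13 0xde→b13/s1 VC-HIT; vc=[5,15]
#14 0xd7→b13/s1 L1-HIT; vc=[5,15]
#15 0x50→b5/s1 VC-HIT; vc=[13,15]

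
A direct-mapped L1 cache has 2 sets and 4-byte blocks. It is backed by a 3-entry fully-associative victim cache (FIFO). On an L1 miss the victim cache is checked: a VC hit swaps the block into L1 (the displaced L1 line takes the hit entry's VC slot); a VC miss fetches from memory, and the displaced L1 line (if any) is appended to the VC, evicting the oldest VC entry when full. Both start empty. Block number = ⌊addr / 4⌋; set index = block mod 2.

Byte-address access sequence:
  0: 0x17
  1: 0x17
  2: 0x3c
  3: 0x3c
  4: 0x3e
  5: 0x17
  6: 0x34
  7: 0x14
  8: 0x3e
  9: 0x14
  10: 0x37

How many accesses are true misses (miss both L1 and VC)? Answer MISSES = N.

MISSES = 3

#0 0x17→b5/s1 MISS; vc=[]
#1 0x17→b5/s1 L1-HIT; vc=[]
#2 0x3c→b15/s1 MISS; vc=[5]
#3 0x3c→b15/s1 L1-HIT; vc=[5]
#4 0x3e→b15/s1 L1-HIT; vc=[5]
#5 0x17→b5/s1 VC-HIT; vc=[15]
#6 0x34→b13/s1 MISS; vc=[15,5]
#7 0x14→b5/s1 VC-HIT; vc=[15,13]
#8 0x3e→b15/s1 VC-HIT; vc=[5,13]
#9 0x14→b5/s1 VC-HIT; vc=[15,13]
#10 0x37→b13/s1 VC-HIT; vc=[15,5]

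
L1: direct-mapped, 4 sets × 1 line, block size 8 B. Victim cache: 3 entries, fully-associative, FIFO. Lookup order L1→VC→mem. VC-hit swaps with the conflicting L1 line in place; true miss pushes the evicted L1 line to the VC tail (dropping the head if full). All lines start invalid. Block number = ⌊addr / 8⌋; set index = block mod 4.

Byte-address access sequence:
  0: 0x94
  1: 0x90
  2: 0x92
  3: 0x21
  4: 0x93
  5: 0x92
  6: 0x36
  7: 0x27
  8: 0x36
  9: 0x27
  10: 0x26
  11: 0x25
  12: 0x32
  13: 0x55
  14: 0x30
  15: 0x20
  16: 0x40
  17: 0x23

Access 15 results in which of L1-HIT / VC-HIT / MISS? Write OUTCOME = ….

OUTCOME = L1-HIT

#0 0x94→b18/s2 MISS; vc=[]
#1 0x90→b18/s2 L1-HIT; vc=[]
#2 0x92→b18/s2 L1-HIT; vc=[]
#3 0x21→b4/s0 MISS; vc=[]
#4 0x93→b18/s2 L1-HIT; vc=[]
#5 0x92→b18/s2 L1-HIT; vc=[]
#6 0x36→b6/s2 MISS; vc=[18]
#7 0x27→b4/s0 L1-HIT; vc=[18]
#8 0x36→b6/s2 L1-HIT; vc=[18]
#9 0x27→b4/s0 L1-HIT; vc=[18]
#10 0x26→b4/s0 L1-HIT; vc=[18]
#11 0x25→b4/s0 L1-HIT; vc=[18]
#12 0x32→b6/s2 L1-HIT; vc=[18]
#13 0x55→b10/s2 MISS; vc=[18,6]
#14 0x30→b6/s2 VC-HIT; vc=[18,10]
#15 0x20→b4/s0 L1-HIT; vc=[18,10]
#16 0x40→b8/s0 MISS; vc=[18,10,4]
#17 0x23→b4/s0 VC-HIT; vc=[18,10,8]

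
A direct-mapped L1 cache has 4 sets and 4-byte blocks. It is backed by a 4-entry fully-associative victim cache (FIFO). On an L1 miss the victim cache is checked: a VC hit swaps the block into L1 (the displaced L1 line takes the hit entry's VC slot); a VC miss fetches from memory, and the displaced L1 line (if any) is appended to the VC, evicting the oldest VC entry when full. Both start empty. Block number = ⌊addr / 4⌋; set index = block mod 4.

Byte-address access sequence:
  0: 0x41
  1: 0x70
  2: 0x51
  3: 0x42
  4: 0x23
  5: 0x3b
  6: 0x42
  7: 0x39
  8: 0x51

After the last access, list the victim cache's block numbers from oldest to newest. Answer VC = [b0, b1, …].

#0 0x41→b16/s0 MISS; vc=[]
#1 0x70→b28/s0 MISS; vc=[16]
#2 0x51→b20/s0 MISS; vc=[16,28]
#3 0x42→b16/s0 VC-HIT; vc=[20,28]
#4 0x23→b8/s0 MISS; vc=[20,28,16]
#5 0x3b→b14/s2 MISS; vc=[20,28,16]
#6 0x42→b16/s0 VC-HIT; vc=[20,28,8]
#7 0x39→b14/s2 L1-HIT; vc=[20,28,8]
#8 0x51→b20/s0 VC-HIT; vc=[16,28,8]

VC = [16, 28, 8]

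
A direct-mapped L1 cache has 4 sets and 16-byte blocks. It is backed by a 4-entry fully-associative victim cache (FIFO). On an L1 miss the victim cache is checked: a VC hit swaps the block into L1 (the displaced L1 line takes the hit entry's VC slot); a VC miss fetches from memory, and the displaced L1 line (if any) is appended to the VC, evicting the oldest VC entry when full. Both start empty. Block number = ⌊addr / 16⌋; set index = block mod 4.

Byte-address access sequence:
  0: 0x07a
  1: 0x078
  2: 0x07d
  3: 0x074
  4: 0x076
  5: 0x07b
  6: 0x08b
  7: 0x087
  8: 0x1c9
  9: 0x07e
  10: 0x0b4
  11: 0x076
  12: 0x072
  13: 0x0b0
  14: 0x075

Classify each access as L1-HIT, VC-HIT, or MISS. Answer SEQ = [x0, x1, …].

  [0] addr=0x7a blk=7 s=3: MISS | VC []
  [1] addr=0x78 blk=7 s=3: L1-HIT | VC []
  [2] addr=0x7d blk=7 s=3: L1-HIT | VC []
  [3] addr=0x74 blk=7 s=3: L1-HIT | VC []
  [4] addr=0x76 blk=7 s=3: L1-HIT | VC []
  [5] addr=0x7b blk=7 s=3: L1-HIT | VC []
  [6] addr=0x8b blk=8 s=0: MISS | VC []
  [7] addr=0x87 blk=8 s=0: L1-HIT | VC []
  [8] addr=0x1c9 blk=28 s=0: MISS | VC [8]
  [9] addr=0x7e blk=7 s=3: L1-HIT | VC [8]
  [10] addr=0xb4 blk=11 s=3: MISS | VC [8, 7]
  [11] addr=0x76 blk=7 s=3: VC-HIT | VC [8, 11]
  [12] addr=0x72 blk=7 s=3: L1-HIT | VC [8, 11]
  [13] addr=0xb0 blk=11 s=3: VC-HIT | VC [8, 7]
  [14] addr=0x75 blk=7 s=3: VC-HIT | VC [8, 11]

SEQ = [MISS, L1-HIT, L1-HIT, L1-HIT, L1-HIT, L1-HIT, MISS, L1-HIT, MISS, L1-HIT, MISS, VC-HIT, L1-HIT, VC-HIT, VC-HIT]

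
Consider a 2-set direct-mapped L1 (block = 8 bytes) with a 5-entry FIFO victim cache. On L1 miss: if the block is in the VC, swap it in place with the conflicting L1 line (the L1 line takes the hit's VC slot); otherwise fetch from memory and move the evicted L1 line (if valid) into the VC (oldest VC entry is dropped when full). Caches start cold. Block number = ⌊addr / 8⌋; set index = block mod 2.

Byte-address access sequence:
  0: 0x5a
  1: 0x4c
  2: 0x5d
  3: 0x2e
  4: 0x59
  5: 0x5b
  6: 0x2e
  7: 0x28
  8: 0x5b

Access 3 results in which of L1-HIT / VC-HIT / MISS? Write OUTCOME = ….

#0 0x5a→b11/s1 MISS; vc=[]
#1 0x4c→b9/s1 MISS; vc=[11]
#2 0x5d→b11/s1 VC-HIT; vc=[9]
#3 0x2e→b5/s1 MISS; vc=[9,11]
#4 0x59→b11/s1 VC-HIT; vc=[9,5]
#5 0x5b→b11/s1 L1-HIT; vc=[9,5]
#6 0x2e→b5/s1 VC-HIT; vc=[9,11]
#7 0x28→b5/s1 L1-HIT; vc=[9,11]
#8 0x5b→b11/s1 VC-HIT; vc=[9,5]

OUTCOME = MISS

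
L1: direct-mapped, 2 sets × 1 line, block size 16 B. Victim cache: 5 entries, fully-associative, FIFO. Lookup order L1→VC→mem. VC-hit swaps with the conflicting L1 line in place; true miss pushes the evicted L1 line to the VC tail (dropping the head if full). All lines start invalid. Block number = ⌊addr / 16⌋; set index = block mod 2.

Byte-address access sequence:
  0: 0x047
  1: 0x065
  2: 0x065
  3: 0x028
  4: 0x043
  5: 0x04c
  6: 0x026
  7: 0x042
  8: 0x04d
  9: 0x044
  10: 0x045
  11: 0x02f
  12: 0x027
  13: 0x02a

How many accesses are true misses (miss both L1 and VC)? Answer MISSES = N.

#0 0x47→b4/s0 MISS; vc=[]
#1 0x65→b6/s0 MISS; vc=[4]
#2 0x65→b6/s0 L1-HIT; vc=[4]
#3 0x28→b2/s0 MISS; vc=[4,6]
#4 0x43→b4/s0 VC-HIT; vc=[2,6]
#5 0x4c→b4/s0 L1-HIT; vc=[2,6]
#6 0x26→b2/s0 VC-HIT; vc=[4,6]
#7 0x42→b4/s0 VC-HIT; vc=[2,6]
#8 0x4d→b4/s0 L1-HIT; vc=[2,6]
#9 0x44→b4/s0 L1-HIT; vc=[2,6]
#10 0x45→b4/s0 L1-HIT; vc=[2,6]
#11 0x2f→b2/s0 VC-HIT; vc=[4,6]
#12 0x27→b2/s0 L1-HIT; vc=[4,6]
#13 0x2a→b2/s0 L1-HIT; vc=[4,6]

MISSES = 3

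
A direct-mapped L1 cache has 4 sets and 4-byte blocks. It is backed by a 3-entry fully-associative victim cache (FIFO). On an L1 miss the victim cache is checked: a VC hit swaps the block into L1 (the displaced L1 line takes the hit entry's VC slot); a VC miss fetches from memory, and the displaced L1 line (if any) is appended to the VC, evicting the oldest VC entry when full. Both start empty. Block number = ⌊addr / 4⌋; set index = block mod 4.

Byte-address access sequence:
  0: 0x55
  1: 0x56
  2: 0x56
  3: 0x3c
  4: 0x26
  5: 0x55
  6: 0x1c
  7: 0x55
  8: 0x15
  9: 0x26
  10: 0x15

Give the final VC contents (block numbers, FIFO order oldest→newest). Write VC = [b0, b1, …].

0: 0x55 (blk 21, set 1) → MISS  vc=[]
1: 0x56 (blk 21, set 1) → L1-HIT  vc=[]
2: 0x56 (blk 21, set 1) → L1-HIT  vc=[]
3: 0x3c (blk 15, set 3) → MISS  vc=[]
4: 0x26 (blk 9, set 1) → MISS  vc=[21]
5: 0x55 (blk 21, set 1) → VC-HIT  vc=[9]
6: 0x1c (blk 7, set 3) → MISS  vc=[9, 15]
7: 0x55 (blk 21, set 1) → L1-HIT  vc=[9, 15]
8: 0x15 (blk 5, set 1) → MISS  vc=[9, 15, 21]
9: 0x26 (blk 9, set 1) → VC-HIT  vc=[5, 15, 21]
10: 0x15 (blk 5, set 1) → VC-HIT  vc=[9, 15, 21]

VC = [9, 15, 21]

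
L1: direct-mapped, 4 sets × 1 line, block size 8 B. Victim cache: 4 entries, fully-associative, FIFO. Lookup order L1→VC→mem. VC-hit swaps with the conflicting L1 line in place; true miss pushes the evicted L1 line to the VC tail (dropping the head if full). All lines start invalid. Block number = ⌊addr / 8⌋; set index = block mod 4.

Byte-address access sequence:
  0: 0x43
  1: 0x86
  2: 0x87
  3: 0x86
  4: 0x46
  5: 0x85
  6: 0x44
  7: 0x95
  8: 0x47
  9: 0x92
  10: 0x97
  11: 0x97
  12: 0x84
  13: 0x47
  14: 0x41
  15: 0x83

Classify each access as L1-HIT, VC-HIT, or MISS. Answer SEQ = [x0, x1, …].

#0 0x43→b8/s0 MISS; vc=[]
#1 0x86→b16/s0 MISS; vc=[8]
#2 0x87→b16/s0 L1-HIT; vc=[8]
#3 0x86→b16/s0 L1-HIT; vc=[8]
#4 0x46→b8/s0 VC-HIT; vc=[16]
#5 0x85→b16/s0 VC-HIT; vc=[8]
#6 0x44→b8/s0 VC-HIT; vc=[16]
#7 0x95→b18/s2 MISS; vc=[16]
#8 0x47→b8/s0 L1-HIT; vc=[16]
#9 0x92→b18/s2 L1-HIT; vc=[16]
#10 0x97→b18/s2 L1-HIT; vc=[16]
#11 0x97→b18/s2 L1-HIT; vc=[16]
#12 0x84→b16/s0 VC-HIT; vc=[8]
#13 0x47→b8/s0 VC-HIT; vc=[16]
#14 0x41→b8/s0 L1-HIT; vc=[16]
#15 0x83→b16/s0 VC-HIT; vc=[8]

SEQ = [MISS, MISS, L1-HIT, L1-HIT, VC-HIT, VC-HIT, VC-HIT, MISS, L1-HIT, L1-HIT, L1-HIT, L1-HIT, VC-HIT, VC-HIT, L1-HIT, VC-HIT]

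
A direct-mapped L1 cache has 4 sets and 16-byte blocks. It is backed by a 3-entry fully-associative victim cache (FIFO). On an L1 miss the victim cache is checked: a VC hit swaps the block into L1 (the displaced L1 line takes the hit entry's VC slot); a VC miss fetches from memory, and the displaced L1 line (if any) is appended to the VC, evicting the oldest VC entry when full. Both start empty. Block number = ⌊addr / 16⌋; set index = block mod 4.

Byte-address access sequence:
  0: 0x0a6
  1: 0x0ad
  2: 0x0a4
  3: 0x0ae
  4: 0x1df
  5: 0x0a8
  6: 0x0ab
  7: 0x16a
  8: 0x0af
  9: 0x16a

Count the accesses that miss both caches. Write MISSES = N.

0: 0xa6 (blk 10, set 2) → MISS  vc=[]
1: 0xad (blk 10, set 2) → L1-HIT  vc=[]
2: 0xa4 (blk 10, set 2) → L1-HIT  vc=[]
3: 0xae (blk 10, set 2) → L1-HIT  vc=[]
4: 0x1df (blk 29, set 1) → MISS  vc=[]
5: 0xa8 (blk 10, set 2) → L1-HIT  vc=[]
6: 0xab (blk 10, set 2) → L1-HIT  vc=[]
7: 0x16a (blk 22, set 2) → MISS  vc=[10]
8: 0xaf (blk 10, set 2) → VC-HIT  vc=[22]
9: 0x16a (blk 22, set 2) → VC-HIT  vc=[10]

MISSES = 3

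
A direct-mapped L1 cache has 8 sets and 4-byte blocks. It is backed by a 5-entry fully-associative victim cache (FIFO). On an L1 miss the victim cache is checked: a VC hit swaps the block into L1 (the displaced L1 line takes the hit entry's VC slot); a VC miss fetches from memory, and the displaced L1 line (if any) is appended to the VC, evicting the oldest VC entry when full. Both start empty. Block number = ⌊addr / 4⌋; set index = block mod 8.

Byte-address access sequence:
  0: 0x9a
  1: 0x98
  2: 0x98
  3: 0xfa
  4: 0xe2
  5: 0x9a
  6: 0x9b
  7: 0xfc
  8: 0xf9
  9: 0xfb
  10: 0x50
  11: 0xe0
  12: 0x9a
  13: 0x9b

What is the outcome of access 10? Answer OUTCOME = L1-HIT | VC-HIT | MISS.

  [0] addr=0x9a blk=38 s=6: MISS | VC []
  [1] addr=0x98 blk=38 s=6: L1-HIT | VC []
  [2] addr=0x98 blk=38 s=6: L1-HIT | VC []
  [3] addr=0xfa blk=62 s=6: MISS | VC [38]
  [4] addr=0xe2 blk=56 s=0: MISS | VC [38]
  [5] addr=0x9a blk=38 s=6: VC-HIT | VC [62]
  [6] addr=0x9b blk=38 s=6: L1-HIT | VC [62]
  [7] addr=0xfc blk=63 s=7: MISS | VC [62]
  [8] addr=0xf9 blk=62 s=6: VC-HIT | VC [38]
  [9] addr=0xfb blk=62 s=6: L1-HIT | VC [38]
  [10] addr=0x50 blk=20 s=4: MISS | VC [38]
  [11] addr=0xe0 blk=56 s=0: L1-HIT | VC [38]
  [12] addr=0x9a blk=38 s=6: VC-HIT | VC [62]
  [13] addr=0x9b blk=38 s=6: L1-HIT | VC [62]

OUTCOME = MISS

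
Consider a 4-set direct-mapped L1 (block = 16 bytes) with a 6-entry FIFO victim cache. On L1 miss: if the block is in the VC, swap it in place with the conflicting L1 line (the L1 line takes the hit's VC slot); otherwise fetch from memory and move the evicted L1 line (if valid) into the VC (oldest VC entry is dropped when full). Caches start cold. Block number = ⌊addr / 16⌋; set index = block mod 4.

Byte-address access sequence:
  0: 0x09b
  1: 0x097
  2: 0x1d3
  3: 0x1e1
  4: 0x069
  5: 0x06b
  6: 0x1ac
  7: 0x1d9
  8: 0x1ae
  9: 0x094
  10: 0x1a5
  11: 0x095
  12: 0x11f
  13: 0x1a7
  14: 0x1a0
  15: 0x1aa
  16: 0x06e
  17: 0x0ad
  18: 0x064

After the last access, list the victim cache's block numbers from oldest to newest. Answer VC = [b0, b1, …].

#0 0x9b→b9/s1 MISS; vc=[]
#1 0x97→b9/s1 L1-HIT; vc=[]
#2 0x1d3→b29/s1 MISS; vc=[9]
#3 0x1e1→b30/s2 MISS; vc=[9]
#4 0x69→b6/s2 MISS; vc=[9,30]
#5 0x6b→b6/s2 L1-HIT; vc=[9,30]
#6 0x1ac→b26/s2 MISS; vc=[9,30,6]
#7 0x1d9→b29/s1 L1-HIT; vc=[9,30,6]
#8 0x1ae→b26/s2 L1-HIT; vc=[9,30,6]
#9 0x94→b9/s1 VC-HIT; vc=[29,30,6]
#10 0x1a5→b26/s2 L1-HIT; vc=[29,30,6]
#11 0x95→b9/s1 L1-HIT; vc=[29,30,6]
#12 0x11f→b17/s1 MISS; vc=[29,30,6,9]
#13 0x1a7→b26/s2 L1-HIT; vc=[29,30,6,9]
#14 0x1a0→b26/s2 L1-HIT; vc=[29,30,6,9]
#15 0x1aa→b26/s2 L1-HIT; vc=[29,30,6,9]
#16 0x6e→b6/s2 VC-HIT; vc=[29,30,26,9]
#17 0xad→b10/s2 MISS; vc=[29,30,26,9,6]
#18 0x64→b6/s2 VC-HIT; vc=[29,30,26,9,10]

VC = [29, 30, 26, 9, 10]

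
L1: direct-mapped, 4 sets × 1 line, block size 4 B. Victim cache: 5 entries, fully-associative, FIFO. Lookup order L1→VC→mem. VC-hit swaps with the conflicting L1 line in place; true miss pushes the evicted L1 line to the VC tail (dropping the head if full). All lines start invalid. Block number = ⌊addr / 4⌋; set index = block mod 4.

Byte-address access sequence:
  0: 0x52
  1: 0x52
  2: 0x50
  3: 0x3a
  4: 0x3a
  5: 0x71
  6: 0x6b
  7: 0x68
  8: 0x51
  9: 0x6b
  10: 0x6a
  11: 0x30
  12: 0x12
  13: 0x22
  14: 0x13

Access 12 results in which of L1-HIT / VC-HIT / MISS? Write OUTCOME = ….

#0 0x52→b20/s0 MISS; vc=[]
#1 0x52→b20/s0 L1-HIT; vc=[]
#2 0x50→b20/s0 L1-HIT; vc=[]
#3 0x3a→b14/s2 MISS; vc=[]
#4 0x3a→b14/s2 L1-HIT; vc=[]
#5 0x71→b28/s0 MISS; vc=[20]
#6 0x6b→b26/s2 MISS; vc=[20,14]
#7 0x68→b26/s2 L1-HIT; vc=[20,14]
#8 0x51→b20/s0 VC-HIT; vc=[28,14]
#9 0x6b→b26/s2 L1-HIT; vc=[28,14]
#10 0x6a→b26/s2 L1-HIT; vc=[28,14]
#11 0x30→b12/s0 MISS; vc=[28,14,20]
#12 0x12→b4/s0 MISS; vc=[28,14,20,12]
#13 0x22→b8/s0 MISS; vc=[28,14,20,12,4]
#14 0x13→b4/s0 VC-HIT; vc=[28,14,20,12,8]

OUTCOME = MISS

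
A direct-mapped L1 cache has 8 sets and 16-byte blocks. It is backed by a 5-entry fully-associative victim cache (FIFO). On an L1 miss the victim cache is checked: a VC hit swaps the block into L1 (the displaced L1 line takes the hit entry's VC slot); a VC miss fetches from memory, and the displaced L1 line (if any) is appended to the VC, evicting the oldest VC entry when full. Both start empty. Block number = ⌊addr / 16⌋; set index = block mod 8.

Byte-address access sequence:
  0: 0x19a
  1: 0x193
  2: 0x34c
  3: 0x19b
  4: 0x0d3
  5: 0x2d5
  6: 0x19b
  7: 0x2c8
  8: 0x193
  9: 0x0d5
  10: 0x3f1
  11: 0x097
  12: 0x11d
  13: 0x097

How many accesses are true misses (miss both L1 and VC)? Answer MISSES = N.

MISSES = 8

0: 0x19a (blk 25, set 1) → MISS  vc=[]
1: 0x193 (blk 25, set 1) → L1-HIT  vc=[]
2: 0x34c (blk 52, set 4) → MISS  vc=[]
3: 0x19b (blk 25, set 1) → L1-HIT  vc=[]
4: 0xd3 (blk 13, set 5) → MISS  vc=[]
5: 0x2d5 (blk 45, set 5) → MISS  vc=[13]
6: 0x19b (blk 25, set 1) → L1-HIT  vc=[13]
7: 0x2c8 (blk 44, set 4) → MISS  vc=[13, 52]
8: 0x193 (blk 25, set 1) → L1-HIT  vc=[13, 52]
9: 0xd5 (blk 13, set 5) → VC-HIT  vc=[45, 52]
10: 0x3f1 (blk 63, set 7) → MISS  vc=[45, 52]
11: 0x97 (blk 9, set 1) → MISS  vc=[45, 52, 25]
12: 0x11d (blk 17, set 1) → MISS  vc=[45, 52, 25, 9]
13: 0x97 (blk 9, set 1) → VC-HIT  vc=[45, 52, 25, 17]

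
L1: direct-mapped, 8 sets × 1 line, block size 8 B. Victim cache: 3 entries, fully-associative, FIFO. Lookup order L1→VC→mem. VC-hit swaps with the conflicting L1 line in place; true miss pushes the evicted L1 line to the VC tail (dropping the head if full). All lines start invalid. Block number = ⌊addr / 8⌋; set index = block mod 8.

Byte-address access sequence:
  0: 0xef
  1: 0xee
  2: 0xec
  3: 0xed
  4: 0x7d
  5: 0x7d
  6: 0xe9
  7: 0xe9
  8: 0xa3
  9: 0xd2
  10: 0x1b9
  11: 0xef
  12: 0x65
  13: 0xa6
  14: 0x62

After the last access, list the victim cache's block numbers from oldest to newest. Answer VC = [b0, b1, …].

VC = [15, 20]

0: 0xef (blk 29, set 5) → MISS  vc=[]
1: 0xee (blk 29, set 5) → L1-HIT  vc=[]
2: 0xec (blk 29, set 5) → L1-HIT  vc=[]
3: 0xed (blk 29, set 5) → L1-HIT  vc=[]
4: 0x7d (blk 15, set 7) → MISS  vc=[]
5: 0x7d (blk 15, set 7) → L1-HIT  vc=[]
6: 0xe9 (blk 29, set 5) → L1-HIT  vc=[]
7: 0xe9 (blk 29, set 5) → L1-HIT  vc=[]
8: 0xa3 (blk 20, set 4) → MISS  vc=[]
9: 0xd2 (blk 26, set 2) → MISS  vc=[]
10: 0x1b9 (blk 55, set 7) → MISS  vc=[15]
11: 0xef (blk 29, set 5) → L1-HIT  vc=[15]
12: 0x65 (blk 12, set 4) → MISS  vc=[15, 20]
13: 0xa6 (blk 20, set 4) → VC-HIT  vc=[15, 12]
14: 0x62 (blk 12, set 4) → VC-HIT  vc=[15, 20]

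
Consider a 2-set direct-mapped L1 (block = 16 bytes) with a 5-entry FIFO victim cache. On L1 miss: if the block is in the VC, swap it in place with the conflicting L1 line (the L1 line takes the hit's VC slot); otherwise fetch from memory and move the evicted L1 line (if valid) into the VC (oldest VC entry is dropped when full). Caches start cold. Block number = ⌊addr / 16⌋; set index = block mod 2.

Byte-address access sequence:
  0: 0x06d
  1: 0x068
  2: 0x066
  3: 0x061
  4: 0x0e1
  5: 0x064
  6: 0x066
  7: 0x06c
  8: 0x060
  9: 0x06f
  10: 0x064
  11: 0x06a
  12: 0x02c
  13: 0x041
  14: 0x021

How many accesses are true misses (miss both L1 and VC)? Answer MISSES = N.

MISSES = 4

0: 0x6d (blk 6, set 0) → MISS  vc=[]
1: 0x68 (blk 6, set 0) → L1-HIT  vc=[]
2: 0x66 (blk 6, set 0) → L1-HIT  vc=[]
3: 0x61 (blk 6, set 0) → L1-HIT  vc=[]
4: 0xe1 (blk 14, set 0) → MISS  vc=[6]
5: 0x64 (blk 6, set 0) → VC-HIT  vc=[14]
6: 0x66 (blk 6, set 0) → L1-HIT  vc=[14]
7: 0x6c (blk 6, set 0) → L1-HIT  vc=[14]
8: 0x60 (blk 6, set 0) → L1-HIT  vc=[14]
9: 0x6f (blk 6, set 0) → L1-HIT  vc=[14]
10: 0x64 (blk 6, set 0) → L1-HIT  vc=[14]
11: 0x6a (blk 6, set 0) → L1-HIT  vc=[14]
12: 0x2c (blk 2, set 0) → MISS  vc=[14, 6]
13: 0x41 (blk 4, set 0) → MISS  vc=[14, 6, 2]
14: 0x21 (blk 2, set 0) → VC-HIT  vc=[14, 6, 4]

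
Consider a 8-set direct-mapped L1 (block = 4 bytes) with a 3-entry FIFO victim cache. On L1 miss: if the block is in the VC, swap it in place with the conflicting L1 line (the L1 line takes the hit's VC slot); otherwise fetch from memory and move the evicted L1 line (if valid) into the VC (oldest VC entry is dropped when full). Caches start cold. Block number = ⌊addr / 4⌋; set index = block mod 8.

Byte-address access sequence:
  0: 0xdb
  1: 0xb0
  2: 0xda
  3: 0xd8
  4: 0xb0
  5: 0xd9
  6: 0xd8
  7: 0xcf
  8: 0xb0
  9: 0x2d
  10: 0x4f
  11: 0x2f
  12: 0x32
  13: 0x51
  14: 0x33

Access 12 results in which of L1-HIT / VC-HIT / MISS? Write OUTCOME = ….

0: 0xdb (blk 54, set 6) → MISS  vc=[]
1: 0xb0 (blk 44, set 4) → MISS  vc=[]
2: 0xda (blk 54, set 6) → L1-HIT  vc=[]
3: 0xd8 (blk 54, set 6) → L1-HIT  vc=[]
4: 0xb0 (blk 44, set 4) → L1-HIT  vc=[]
5: 0xd9 (blk 54, set 6) → L1-HIT  vc=[]
6: 0xd8 (blk 54, set 6) → L1-HIT  vc=[]
7: 0xcf (blk 51, set 3) → MISS  vc=[]
8: 0xb0 (blk 44, set 4) → L1-HIT  vc=[]
9: 0x2d (blk 11, set 3) → MISS  vc=[51]
10: 0x4f (blk 19, set 3) → MISS  vc=[51, 11]
11: 0x2f (blk 11, set 3) → VC-HIT  vc=[51, 19]
12: 0x32 (blk 12, set 4) → MISS  vc=[51, 19, 44]
13: 0x51 (blk 20, set 4) → MISS  vc=[19, 44, 12]
14: 0x33 (blk 12, set 4) → VC-HIT  vc=[19, 44, 20]

OUTCOME = MISS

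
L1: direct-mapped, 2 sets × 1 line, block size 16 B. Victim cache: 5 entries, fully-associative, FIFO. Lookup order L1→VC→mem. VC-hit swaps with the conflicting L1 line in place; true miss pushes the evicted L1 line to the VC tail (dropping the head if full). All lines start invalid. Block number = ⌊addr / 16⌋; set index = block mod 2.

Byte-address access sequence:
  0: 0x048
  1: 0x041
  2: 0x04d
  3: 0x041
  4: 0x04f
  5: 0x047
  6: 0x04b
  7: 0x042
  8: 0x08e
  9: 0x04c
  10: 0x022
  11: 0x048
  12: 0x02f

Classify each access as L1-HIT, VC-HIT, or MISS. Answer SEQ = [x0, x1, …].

SEQ = [MISS, L1-HIT, L1-HIT, L1-HIT, L1-HIT, L1-HIT, L1-HIT, L1-HIT, MISS, VC-HIT, MISS, VC-HIT, VC-HIT]

0: 0x48 (blk 4, set 0) → MISS  vc=[]
1: 0x41 (blk 4, set 0) → L1-HIT  vc=[]
2: 0x4d (blk 4, set 0) → L1-HIT  vc=[]
3: 0x41 (blk 4, set 0) → L1-HIT  vc=[]
4: 0x4f (blk 4, set 0) → L1-HIT  vc=[]
5: 0x47 (blk 4, set 0) → L1-HIT  vc=[]
6: 0x4b (blk 4, set 0) → L1-HIT  vc=[]
7: 0x42 (blk 4, set 0) → L1-HIT  vc=[]
8: 0x8e (blk 8, set 0) → MISS  vc=[4]
9: 0x4c (blk 4, set 0) → VC-HIT  vc=[8]
10: 0x22 (blk 2, set 0) → MISS  vc=[8, 4]
11: 0x48 (blk 4, set 0) → VC-HIT  vc=[8, 2]
12: 0x2f (blk 2, set 0) → VC-HIT  vc=[8, 4]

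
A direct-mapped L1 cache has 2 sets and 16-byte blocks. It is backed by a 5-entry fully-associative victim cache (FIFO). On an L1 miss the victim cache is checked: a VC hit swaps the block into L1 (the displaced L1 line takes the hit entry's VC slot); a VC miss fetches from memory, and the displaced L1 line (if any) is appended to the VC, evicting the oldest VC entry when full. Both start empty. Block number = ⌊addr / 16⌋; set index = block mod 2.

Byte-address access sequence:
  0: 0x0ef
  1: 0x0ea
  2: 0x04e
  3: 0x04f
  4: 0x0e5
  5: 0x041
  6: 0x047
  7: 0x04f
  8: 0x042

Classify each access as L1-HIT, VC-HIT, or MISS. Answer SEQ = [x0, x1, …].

0: 0xef (blk 14, set 0) → MISS  vc=[]
1: 0xea (blk 14, set 0) → L1-HIT  vc=[]
2: 0x4e (blk 4, set 0) → MISS  vc=[14]
3: 0x4f (blk 4, set 0) → L1-HIT  vc=[14]
4: 0xe5 (blk 14, set 0) → VC-HIT  vc=[4]
5: 0x41 (blk 4, set 0) → VC-HIT  vc=[14]
6: 0x47 (blk 4, set 0) → L1-HIT  vc=[14]
7: 0x4f (blk 4, set 0) → L1-HIT  vc=[14]
8: 0x42 (blk 4, set 0) → L1-HIT  vc=[14]

SEQ = [MISS, L1-HIT, MISS, L1-HIT, VC-HIT, VC-HIT, L1-HIT, L1-HIT, L1-HIT]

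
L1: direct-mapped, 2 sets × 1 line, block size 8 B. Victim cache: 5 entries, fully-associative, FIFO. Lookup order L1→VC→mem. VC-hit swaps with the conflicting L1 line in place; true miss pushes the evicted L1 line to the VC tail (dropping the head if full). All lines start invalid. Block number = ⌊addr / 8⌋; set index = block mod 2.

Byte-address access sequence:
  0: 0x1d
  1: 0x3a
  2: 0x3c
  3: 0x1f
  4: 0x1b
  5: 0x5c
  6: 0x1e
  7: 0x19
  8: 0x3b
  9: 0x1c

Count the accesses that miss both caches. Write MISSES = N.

#0 0x1d→b3/s1 MISS; vc=[]
#1 0x3a→b7/s1 MISS; vc=[3]
#2 0x3c→b7/s1 L1-HIT; vc=[3]
#3 0x1f→b3/s1 VC-HIT; vc=[7]
#4 0x1b→b3/s1 L1-HIT; vc=[7]
#5 0x5c→b11/s1 MISS; vc=[7,3]
#6 0x1e→b3/s1 VC-HIT; vc=[7,11]
#7 0x19→b3/s1 L1-HIT; vc=[7,11]
#8 0x3b→b7/s1 VC-HIT; vc=[3,11]
#9 0x1c→b3/s1 VC-HIT; vc=[7,11]

MISSES = 3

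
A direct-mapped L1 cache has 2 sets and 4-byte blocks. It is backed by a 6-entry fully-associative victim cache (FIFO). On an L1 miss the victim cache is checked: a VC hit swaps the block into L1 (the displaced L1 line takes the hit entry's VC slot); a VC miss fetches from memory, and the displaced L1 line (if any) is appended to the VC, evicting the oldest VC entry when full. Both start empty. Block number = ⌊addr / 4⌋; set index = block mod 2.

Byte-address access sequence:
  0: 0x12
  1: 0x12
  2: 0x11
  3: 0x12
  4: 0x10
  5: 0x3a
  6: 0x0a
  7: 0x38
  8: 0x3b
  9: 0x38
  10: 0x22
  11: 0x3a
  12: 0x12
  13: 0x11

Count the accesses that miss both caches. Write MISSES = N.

MISSES = 4

  [0] addr=0x12 blk=4 s=0: MISS | VC []
  [1] addr=0x12 blk=4 s=0: L1-HIT | VC []
  [2] addr=0x11 blk=4 s=0: L1-HIT | VC []
  [3] addr=0x12 blk=4 s=0: L1-HIT | VC []
  [4] addr=0x10 blk=4 s=0: L1-HIT | VC []
  [5] addr=0x3a blk=14 s=0: MISS | VC [4]
  [6] addr=0xa blk=2 s=0: MISS | VC [4, 14]
  [7] addr=0x38 blk=14 s=0: VC-HIT | VC [4, 2]
  [8] addr=0x3b blk=14 s=0: L1-HIT | VC [4, 2]
  [9] addr=0x38 blk=14 s=0: L1-HIT | VC [4, 2]
  [10] addr=0x22 blk=8 s=0: MISS | VC [4, 2, 14]
  [11] addr=0x3a blk=14 s=0: VC-HIT | VC [4, 2, 8]
  [12] addr=0x12 blk=4 s=0: VC-HIT | VC [14, 2, 8]
  [13] addr=0x11 blk=4 s=0: L1-HIT | VC [14, 2, 8]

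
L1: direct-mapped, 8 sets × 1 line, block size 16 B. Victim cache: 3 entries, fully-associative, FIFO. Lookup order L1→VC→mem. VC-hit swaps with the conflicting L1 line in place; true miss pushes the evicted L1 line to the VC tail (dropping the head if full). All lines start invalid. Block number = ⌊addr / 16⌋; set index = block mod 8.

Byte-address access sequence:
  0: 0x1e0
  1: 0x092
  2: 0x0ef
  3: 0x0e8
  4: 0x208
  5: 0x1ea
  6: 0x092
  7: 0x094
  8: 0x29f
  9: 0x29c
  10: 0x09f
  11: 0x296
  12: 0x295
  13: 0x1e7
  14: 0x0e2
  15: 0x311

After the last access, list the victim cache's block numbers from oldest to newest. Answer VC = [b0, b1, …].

  [0] addr=0x1e0 blk=30 s=6: MISS | VC []
  [1] addr=0x92 blk=9 s=1: MISS | VC []
  [2] addr=0xef blk=14 s=6: MISS | VC [30]
  [3] addr=0xe8 blk=14 s=6: L1-HIT | VC [30]
  [4] addr=0x208 blk=32 s=0: MISS | VC [30]
  [5] addr=0x1ea blk=30 s=6: VC-HIT | VC [14]
  [6] addr=0x92 blk=9 s=1: L1-HIT | VC [14]
  [7] addr=0x94 blk=9 s=1: L1-HIT | VC [14]
  [8] addr=0x29f blk=41 s=1: MISS | VC [14, 9]
  [9] addr=0x29c blk=41 s=1: L1-HIT | VC [14, 9]
  [10] addr=0x9f blk=9 s=1: VC-HIT | VC [14, 41]
  [11] addr=0x296 blk=41 s=1: VC-HIT | VC [14, 9]
  [12] addr=0x295 blk=41 s=1: L1-HIT | VC [14, 9]
  [13] addr=0x1e7 blk=30 s=6: L1-HIT | VC [14, 9]
  [14] addr=0xe2 blk=14 s=6: VC-HIT | VC [30, 9]
  [15] addr=0x311 blk=49 s=1: MISS | VC [30, 9, 41]

VC = [30, 9, 41]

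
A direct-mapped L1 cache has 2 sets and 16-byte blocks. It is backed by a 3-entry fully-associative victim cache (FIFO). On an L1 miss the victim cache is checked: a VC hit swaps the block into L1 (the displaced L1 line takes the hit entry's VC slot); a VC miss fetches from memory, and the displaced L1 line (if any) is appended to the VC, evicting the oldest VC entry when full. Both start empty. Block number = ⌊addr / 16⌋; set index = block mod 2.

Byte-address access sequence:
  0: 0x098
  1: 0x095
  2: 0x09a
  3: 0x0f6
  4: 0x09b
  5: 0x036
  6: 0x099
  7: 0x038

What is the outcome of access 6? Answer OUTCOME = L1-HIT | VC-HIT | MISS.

OUTCOME = VC-HIT

0: 0x98 (blk 9, set 1) → MISS  vc=[]
1: 0x95 (blk 9, set 1) → L1-HIT  vc=[]
2: 0x9a (blk 9, set 1) → L1-HIT  vc=[]
3: 0xf6 (blk 15, set 1) → MISS  vc=[9]
4: 0x9b (blk 9, set 1) → VC-HIT  vc=[15]
5: 0x36 (blk 3, set 1) → MISS  vc=[15, 9]
6: 0x99 (blk 9, set 1) → VC-HIT  vc=[15, 3]
7: 0x38 (blk 3, set 1) → VC-HIT  vc=[15, 9]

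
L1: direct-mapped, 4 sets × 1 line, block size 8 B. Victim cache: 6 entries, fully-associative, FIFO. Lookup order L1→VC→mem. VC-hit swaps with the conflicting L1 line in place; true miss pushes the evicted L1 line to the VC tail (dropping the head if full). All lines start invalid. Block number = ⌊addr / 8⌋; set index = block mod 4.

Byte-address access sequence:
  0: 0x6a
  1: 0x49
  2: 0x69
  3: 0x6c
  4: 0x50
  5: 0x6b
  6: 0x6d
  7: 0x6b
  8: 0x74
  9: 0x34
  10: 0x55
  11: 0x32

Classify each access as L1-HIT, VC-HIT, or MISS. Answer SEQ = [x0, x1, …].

0: 0x6a (blk 13, set 1) → MISS  vc=[]
1: 0x49 (blk 9, set 1) → MISS  vc=[13]
2: 0x69 (blk 13, set 1) → VC-HIT  vc=[9]
3: 0x6c (blk 13, set 1) → L1-HIT  vc=[9]
4: 0x50 (blk 10, set 2) → MISS  vc=[9]
5: 0x6b (blk 13, set 1) → L1-HIT  vc=[9]
6: 0x6d (blk 13, set 1) → L1-HIT  vc=[9]
7: 0x6b (blk 13, set 1) → L1-HIT  vc=[9]
8: 0x74 (blk 14, set 2) → MISS  vc=[9, 10]
9: 0x34 (blk 6, set 2) → MISS  vc=[9, 10, 14]
10: 0x55 (blk 10, set 2) → VC-HIT  vc=[9, 6, 14]
11: 0x32 (blk 6, set 2) → VC-HIT  vc=[9, 10, 14]

SEQ = [MISS, MISS, VC-HIT, L1-HIT, MISS, L1-HIT, L1-HIT, L1-HIT, MISS, MISS, VC-HIT, VC-HIT]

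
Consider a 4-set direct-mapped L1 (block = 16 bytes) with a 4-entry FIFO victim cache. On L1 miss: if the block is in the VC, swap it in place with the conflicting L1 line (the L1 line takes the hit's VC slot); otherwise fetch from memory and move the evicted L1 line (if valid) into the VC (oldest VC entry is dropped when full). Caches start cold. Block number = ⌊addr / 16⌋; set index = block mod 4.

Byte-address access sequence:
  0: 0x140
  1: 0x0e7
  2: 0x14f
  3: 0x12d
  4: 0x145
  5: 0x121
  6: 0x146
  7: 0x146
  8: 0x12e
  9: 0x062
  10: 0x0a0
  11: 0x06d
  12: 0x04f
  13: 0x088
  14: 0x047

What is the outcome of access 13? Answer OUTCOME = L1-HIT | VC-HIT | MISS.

0: 0x140 (blk 20, set 0) → MISS  vc=[]
1: 0xe7 (blk 14, set 2) → MISS  vc=[]
2: 0x14f (blk 20, set 0) → L1-HIT  vc=[]
3: 0x12d (blk 18, set 2) → MISS  vc=[14]
4: 0x145 (blk 20, set 0) → L1-HIT  vc=[14]
5: 0x121 (blk 18, set 2) → L1-HIT  vc=[14]
6: 0x146 (blk 20, set 0) → L1-HIT  vc=[14]
7: 0x146 (blk 20, set 0) → L1-HIT  vc=[14]
8: 0x12e (blk 18, set 2) → L1-HIT  vc=[14]
9: 0x62 (blk 6, set 2) → MISS  vc=[14, 18]
10: 0xa0 (blk 10, set 2) → MISS  vc=[14, 18, 6]
11: 0x6d (blk 6, set 2) → VC-HIT  vc=[14, 18, 10]
12: 0x4f (blk 4, set 0) → MISS  vc=[14, 18, 10, 20]
13: 0x88 (blk 8, set 0) → MISS  vc=[18, 10, 20, 4]
14: 0x47 (blk 4, set 0) → VC-HIT  vc=[18, 10, 20, 8]

OUTCOME = MISS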